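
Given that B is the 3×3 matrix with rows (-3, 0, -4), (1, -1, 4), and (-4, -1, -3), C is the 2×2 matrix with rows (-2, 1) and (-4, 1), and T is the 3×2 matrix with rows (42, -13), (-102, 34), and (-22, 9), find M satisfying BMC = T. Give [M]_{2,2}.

Left-multiply by B⁻¹ and right-multiply by C⁻¹: M = B⁻¹TC⁻¹.
det B = -1; the adjugate gives B⁻¹ = [[-7, -4, 4], [13, 7, -8], [5, 3, -3]].
det C = 2; the adjugate gives C⁻¹ = [[1/2, -1/2], [2, -1]].
B⁻¹T = [[26, -9], [8, -3], [-30, 10]].
M = (B⁻¹T)C⁻¹ = [[-5, -4], [-2, -1], [5, 5]].

-1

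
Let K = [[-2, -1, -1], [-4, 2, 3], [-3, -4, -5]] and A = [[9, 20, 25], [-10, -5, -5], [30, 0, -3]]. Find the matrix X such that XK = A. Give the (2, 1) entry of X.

5

K is on the right of X, so right-multiply by K⁻¹: X = AK⁻¹.
K has determinant 3; K⁻¹ = [[2/3, -1/3, -1/3], [-29/3, 7/3, 10/3], [22/3, -5/3, -8/3]].
X = AK⁻¹ = [[9, 20, 25], [-10, -5, -5], [30, 0, -3]] · [[2/3, -1/3, -1/3], [-29/3, 7/3, 10/3], [22/3, -5/3, -8/3]] = [[-4, 2, -3], [5, 0, 0], [-2, -5, -2]].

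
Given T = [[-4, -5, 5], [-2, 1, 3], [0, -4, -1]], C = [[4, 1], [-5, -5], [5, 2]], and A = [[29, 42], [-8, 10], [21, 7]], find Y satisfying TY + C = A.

TY = A − C = [[25, 41], [-3, 15], [16, 5]].
Left-multiplying both sides by T⁻¹ gives Y = T⁻¹(A − C).
T has determinant 6; T⁻¹ = [[11/6, -25/6, -10/3], [-1/3, 2/3, 1/3], [4/3, -8/3, -7/3]].
Y = T⁻¹(A − C) = [[5, -4], [-5, -2], [4, 3]].

Y = [[5, -4], [-5, -2], [4, 3]]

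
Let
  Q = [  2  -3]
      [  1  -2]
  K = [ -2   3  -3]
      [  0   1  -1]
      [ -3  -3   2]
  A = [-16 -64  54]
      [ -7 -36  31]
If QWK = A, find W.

Left-multiply by Q⁻¹ and right-multiply by K⁻¹: W = Q⁻¹AK⁻¹.
det Q = -1, so Q⁻¹ = [[2, -3], [1, -2]].
K has determinant 2; K⁻¹ = [[-1/2, 3/2, 0], [3/2, -13/2, -1], [3/2, -15/2, -1]].
Q⁻¹A = [[-11, -20, 15], [-2, 8, -8]].
W = (Q⁻¹A)K⁻¹ = [[-2, 1, 5], [1, 5, 0]].

W = [[-2, 1, 5], [1, 5, 0]]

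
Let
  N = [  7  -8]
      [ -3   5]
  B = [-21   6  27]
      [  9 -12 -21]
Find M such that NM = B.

M = [[-3, -6, -3], [0, -6, -6]]

Since N multiplies M on the left, M = N⁻¹B.
N has determinant 11; N⁻¹ = [[5/11, 8/11], [3/11, 7/11]].
M = N⁻¹B = [[5/11, 8/11], [3/11, 7/11]] · [[-21, 6, 27], [9, -12, -21]] = [[-3, -6, -3], [0, -6, -6]].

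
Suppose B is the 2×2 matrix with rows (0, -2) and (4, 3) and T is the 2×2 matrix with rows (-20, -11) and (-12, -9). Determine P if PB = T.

P = [[-2, -5], [0, -3]]

Right-multiplying both sides by B⁻¹ gives P = TB⁻¹.
det B = 8; the adjugate gives B⁻¹ = [[3/8, 1/4], [-1/2, 0]].
P = TB⁻¹ = [[-20, -11], [-12, -9]] · [[3/8, 1/4], [-1/2, 0]] = [[-2, -5], [0, -3]].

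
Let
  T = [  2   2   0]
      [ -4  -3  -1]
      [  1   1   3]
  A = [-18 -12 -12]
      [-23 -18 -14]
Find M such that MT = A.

M = [[4, 6, -2], [0, 5, -3]]

Since T sits to the right of M, M = AT⁻¹.
det T = 6, so T⁻¹ = [[-4/3, -1, -1/3], [11/6, 1, 1/3], [-1/6, 0, 1/3]].
M = AT⁻¹ = [[-18, -12, -12], [-23, -18, -14]] · [[-4/3, -1, -1/3], [11/6, 1, 1/3], [-1/6, 0, 1/3]] = [[4, 6, -2], [0, 5, -3]].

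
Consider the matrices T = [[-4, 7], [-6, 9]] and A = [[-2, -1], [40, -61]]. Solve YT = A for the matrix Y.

T is on the right of Y, so right-multiply by T⁻¹: Y = AT⁻¹.
det T = 6, so T⁻¹ = [[3/2, -7/6], [1, -2/3]].
Y = AT⁻¹ = [[-2, -1], [40, -61]] · [[3/2, -7/6], [1, -2/3]] = [[-4, 3], [-1, -6]].

Y = [[-4, 3], [-1, -6]]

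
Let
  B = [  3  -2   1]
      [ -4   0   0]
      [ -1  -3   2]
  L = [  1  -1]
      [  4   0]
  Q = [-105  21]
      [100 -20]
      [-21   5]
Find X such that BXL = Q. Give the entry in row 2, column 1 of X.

X = B⁻¹QL⁻¹ (apply B⁻¹ on the left and L⁻¹ on the right).
det B = -4, so B⁻¹ = [[0, -1/4, 0], [-2, -7/4, 1], [-3, -11/4, 2]].
L has determinant 4; L⁻¹ = [[0, 1/4], [-1, 1/4]].
B⁻¹Q = [[-25, 5], [14, -2], [-2, 2]].
X = (B⁻¹Q)L⁻¹ = [[-5, -5], [2, 3], [-2, 0]].

2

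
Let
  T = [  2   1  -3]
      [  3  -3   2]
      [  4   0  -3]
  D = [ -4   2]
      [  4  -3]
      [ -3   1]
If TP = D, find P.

P = [[3, -2], [5, -3], [5, -3]]

T is on the left of P, so left-multiply by T⁻¹: P = T⁻¹D.
det T = -1; the adjugate gives T⁻¹ = [[-9, -3, 7], [-17, -6, 13], [-12, -4, 9]].
P = T⁻¹D = [[-9, -3, 7], [-17, -6, 13], [-12, -4, 9]] · [[-4, 2], [4, -3], [-3, 1]] = [[3, -2], [5, -3], [5, -3]].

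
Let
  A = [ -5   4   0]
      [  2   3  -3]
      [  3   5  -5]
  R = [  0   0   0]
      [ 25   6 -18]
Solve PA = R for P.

Right-multiplying both sides by A⁻¹ gives P = RA⁻¹.
det A = 4; the adjugate gives A⁻¹ = [[0, 5, -3], [1/4, 25/4, -15/4], [1/4, 37/4, -23/4]].
P = RA⁻¹ = [[0, 0, 0], [25, 6, -18]] · [[0, 5, -3], [1/4, 25/4, -15/4], [1/4, 37/4, -23/4]] = [[0, 0, 0], [-3, -4, 6]].

P = [[0, 0, 0], [-3, -4, 6]]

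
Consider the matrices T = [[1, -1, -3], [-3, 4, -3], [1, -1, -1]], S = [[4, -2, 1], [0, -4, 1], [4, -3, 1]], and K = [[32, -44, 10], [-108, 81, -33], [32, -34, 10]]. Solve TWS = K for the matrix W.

W = [[3, 2, 2], [0, 0, -3], [5, 0, -5]]

Left-multiply by T⁻¹ and right-multiply by S⁻¹: W = T⁻¹KS⁻¹.
det T = 2; the adjugate gives T⁻¹ = [[-7/2, 1, 15/2], [-3, 1, 6], [-1/2, 0, 1/2]].
det S = 4, so S⁻¹ = [[-1/4, -1/4, 1/2], [1, 0, -1], [4, 1, -4]].
T⁻¹K = [[20, -20, 7], [-12, 9, -3], [0, 5, 0]].
W = (T⁻¹K)S⁻¹ = [[3, 2, 2], [0, 0, -3], [5, 0, -5]].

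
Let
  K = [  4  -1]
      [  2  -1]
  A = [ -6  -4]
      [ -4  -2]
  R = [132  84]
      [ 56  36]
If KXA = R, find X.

X = [[-5, -2], [-2, -2]]

Isolating X: multiply by K⁻¹ from the left and A⁻¹ from the right, so X = K⁻¹RA⁻¹.
K has determinant -2; K⁻¹ = [[1/2, -1/2], [1, -2]].
A has determinant -4; A⁻¹ = [[1/2, -1], [-1, 3/2]].
K⁻¹R = [[38, 24], [20, 12]].
X = (K⁻¹R)A⁻¹ = [[-5, -2], [-2, -2]].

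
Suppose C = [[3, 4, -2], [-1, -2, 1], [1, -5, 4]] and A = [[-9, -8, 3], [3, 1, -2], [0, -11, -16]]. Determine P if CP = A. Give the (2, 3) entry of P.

Left-multiplying both sides by C⁻¹ gives P = C⁻¹A.
C has determinant -3; C⁻¹ = [[1, 2, 0], [-5/3, -14/3, 1/3], [-7/3, -19/3, 2/3]].
P = C⁻¹A = [[1, 2, 0], [-5/3, -14/3, 1/3], [-7/3, -19/3, 2/3]] · [[-9, -8, 3], [3, 1, -2], [0, -11, -16]] = [[-3, -6, -1], [1, 5, -1], [2, 5, -5]].

-1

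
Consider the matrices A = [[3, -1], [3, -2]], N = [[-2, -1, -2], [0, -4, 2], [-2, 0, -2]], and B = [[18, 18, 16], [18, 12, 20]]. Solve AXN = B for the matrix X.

Isolating X: multiply by A⁻¹ from the left and N⁻¹ from the right, so X = A⁻¹BN⁻¹.
A has determinant -3; A⁻¹ = [[2/3, -1/3], [1, -1]].
det N = 4, so N⁻¹ = [[2, -1/2, -5/2], [-1, 0, 1], [-2, 1/2, 2]].
A⁻¹B = [[6, 8, 4], [0, 6, -4]].
X = (A⁻¹B)N⁻¹ = [[-4, -1, 1], [2, -2, -2]].

X = [[-4, -1, 1], [2, -2, -2]]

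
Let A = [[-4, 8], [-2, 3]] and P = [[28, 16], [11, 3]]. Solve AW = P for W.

W = [[-1, 6], [3, 5]]

A is on the left of W, so left-multiply by A⁻¹: W = A⁻¹P.
det A = 4; the adjugate gives A⁻¹ = [[3/4, -2], [1/2, -1]].
W = A⁻¹P = [[3/4, -2], [1/2, -1]] · [[28, 16], [11, 3]] = [[-1, 6], [3, 5]].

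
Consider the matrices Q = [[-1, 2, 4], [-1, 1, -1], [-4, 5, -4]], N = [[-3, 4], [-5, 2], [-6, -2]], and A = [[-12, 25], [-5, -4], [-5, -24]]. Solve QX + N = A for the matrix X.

X = [[3, 3], [1, 2], [-2, 5]]

QX = A − N = [[-9, 21], [0, -6], [1, -22]].
Left-multiplying both sides by Q⁻¹ gives X = Q⁻¹(A − N).
Q has determinant -5; Q⁻¹ = [[-1/5, -28/5, 6/5], [0, -4, 1], [1/5, 3/5, -1/5]].
X = Q⁻¹(A − N) = [[3, 3], [1, 2], [-2, 5]].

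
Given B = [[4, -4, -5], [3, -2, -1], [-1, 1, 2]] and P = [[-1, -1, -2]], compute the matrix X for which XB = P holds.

X = [[2, -2, 3]]

B is on the right of X, so right-multiply by B⁻¹: X = PB⁻¹.
det B = 3; the adjugate gives B⁻¹ = [[-1, 1, -2], [-5/3, 1, -11/3], [1/3, 0, 4/3]].
X = PB⁻¹ = [[-1, -1, -2]] · [[-1, 1, -2], [-5/3, 1, -11/3], [1/3, 0, 4/3]] = [[2, -2, 3]].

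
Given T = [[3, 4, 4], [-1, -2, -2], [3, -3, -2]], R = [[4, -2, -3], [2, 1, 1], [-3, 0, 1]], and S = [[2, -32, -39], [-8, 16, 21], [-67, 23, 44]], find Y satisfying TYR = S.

Left-multiply by T⁻¹ and right-multiply by R⁻¹: Y = T⁻¹SR⁻¹.
det T = -2, so T⁻¹ = [[1, 2, 0], [4, 9, -1], [-9/2, -21/2, 1]].
det R = 5, so R⁻¹ = [[1/5, 2/5, 1/5], [-1, -1, -2], [3/5, 6/5, 8/5]].
T⁻¹S = [[-14, 0, 3], [3, -7, -11], [8, -1, -1]].
Y = (T⁻¹S)R⁻¹ = [[-1, -2, 2], [1, -5, -3], [2, 3, 2]].

Y = [[-1, -2, 2], [1, -5, -3], [2, 3, 2]]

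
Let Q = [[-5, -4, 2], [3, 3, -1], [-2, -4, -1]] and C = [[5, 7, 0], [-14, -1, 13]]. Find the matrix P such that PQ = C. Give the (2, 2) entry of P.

Since Q sits to the right of P, P = CQ⁻¹.
Q has determinant 3; Q⁻¹ = [[-7/3, -4, -2/3], [5/3, 3, 1/3], [-2, -4, -1]].
P = CQ⁻¹ = [[5, 7, 0], [-14, -1, 13]] · [[-7/3, -4, -2/3], [5/3, 3, 1/3], [-2, -4, -1]] = [[0, 1, -1], [5, 1, -4]].

1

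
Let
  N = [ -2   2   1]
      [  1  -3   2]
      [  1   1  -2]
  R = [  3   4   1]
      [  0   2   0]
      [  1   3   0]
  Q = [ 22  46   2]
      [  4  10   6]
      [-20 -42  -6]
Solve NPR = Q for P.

Left-multiply by N⁻¹ and right-multiply by R⁻¹: P = N⁻¹QR⁻¹.
det N = 4; the adjugate gives N⁻¹ = [[1, 5/4, 7/4], [1, 3/4, 5/4], [1, 1, 1]].
det R = -2; the adjugate gives R⁻¹ = [[0, -3/2, 1], [0, 1/2, 0], [1, 5/2, -3]].
N⁻¹Q = [[-8, -15, -1], [0, 1, -1], [6, 14, 2]].
P = (N⁻¹Q)R⁻¹ = [[-1, 2, -5], [-1, -2, 3], [2, 3, 0]].

P = [[-1, 2, -5], [-1, -2, 3], [2, 3, 0]]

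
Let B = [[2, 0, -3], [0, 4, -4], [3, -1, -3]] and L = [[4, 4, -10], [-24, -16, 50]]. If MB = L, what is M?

M = [[2, 1, 0], [-6, -5, -4]]

Since B sits to the right of M, M = LB⁻¹.
det B = 4, so B⁻¹ = [[-4, 3/4, 3], [-3, 3/4, 2], [-3, 1/2, 2]].
M = LB⁻¹ = [[4, 4, -10], [-24, -16, 50]] · [[-4, 3/4, 3], [-3, 3/4, 2], [-3, 1/2, 2]] = [[2, 1, 0], [-6, -5, -4]].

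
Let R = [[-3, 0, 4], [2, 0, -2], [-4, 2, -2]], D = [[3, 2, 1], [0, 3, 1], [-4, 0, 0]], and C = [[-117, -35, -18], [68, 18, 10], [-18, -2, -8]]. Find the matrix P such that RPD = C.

P = [[5, -3, -1], [-2, -1, -5], [-1, -2, 3]]

Left-multiply by R⁻¹ and right-multiply by D⁻¹: P = R⁻¹CD⁻¹.
det R = 4, so R⁻¹ = [[1, 2, 0], [3, 11/2, 1/2], [1, 3/2, 0]].
det D = 4, so D⁻¹ = [[0, 0, -1/4], [-1, 1, -3/4], [3, -2, 9/4]].
R⁻¹C = [[19, 1, 2], [14, -7, -3], [-15, -8, -3]].
P = (R⁻¹C)D⁻¹ = [[5, -3, -1], [-2, -1, -5], [-1, -2, 3]].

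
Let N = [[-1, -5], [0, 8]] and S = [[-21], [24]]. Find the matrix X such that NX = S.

N is on the left of X, so left-multiply by N⁻¹: X = N⁻¹S.
det N = -8, so N⁻¹ = [[-1, -5/8], [0, 1/8]].
X = N⁻¹S = [[-1, -5/8], [0, 1/8]] · [[-21], [24]] = [[6], [3]].

X = [[6], [3]]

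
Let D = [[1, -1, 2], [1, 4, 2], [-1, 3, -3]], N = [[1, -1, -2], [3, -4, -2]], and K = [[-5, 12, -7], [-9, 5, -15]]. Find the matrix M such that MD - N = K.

M = [[-4, 1, 1], [2, -3, 5]]

MD = K + N = [[-4, 11, -9], [-6, 1, -17]].
Since D sits to the right of M, M = (K + N)D⁻¹.
det D = -5, so D⁻¹ = [[18/5, -3/5, 2], [-1/5, 1/5, 0], [-7/5, 2/5, -1]].
M = (K + N)D⁻¹ = [[-4, 1, 1], [2, -3, 5]].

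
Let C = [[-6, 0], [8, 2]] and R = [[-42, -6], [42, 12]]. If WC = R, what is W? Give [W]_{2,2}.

6

Since C sits to the right of W, W = RC⁻¹.
det C = -12, so C⁻¹ = [[-1/6, 0], [2/3, 1/2]].
W = RC⁻¹ = [[-42, -6], [42, 12]] · [[-1/6, 0], [2/3, 1/2]] = [[3, -3], [1, 6]].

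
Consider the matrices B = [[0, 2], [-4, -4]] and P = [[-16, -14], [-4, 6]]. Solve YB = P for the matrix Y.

B is on the right of Y, so right-multiply by B⁻¹: Y = PB⁻¹.
B has determinant 8; B⁻¹ = [[-1/2, -1/4], [1/2, 0]].
Y = PB⁻¹ = [[-16, -14], [-4, 6]] · [[-1/2, -1/4], [1/2, 0]] = [[1, 4], [5, 1]].

Y = [[1, 4], [5, 1]]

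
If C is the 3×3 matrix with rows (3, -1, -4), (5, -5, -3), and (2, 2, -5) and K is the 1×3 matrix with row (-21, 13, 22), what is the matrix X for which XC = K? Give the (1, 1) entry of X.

Right-multiplying both sides by C⁻¹ gives X = KC⁻¹.
det C = -6; the adjugate gives C⁻¹ = [[-31/6, 13/6, 17/6], [-19/6, 7/6, 11/6], [-10/3, 4/3, 5/3]].
X = KC⁻¹ = [[-21, 13, 22]] · [[-31/6, 13/6, 17/6], [-19/6, 7/6, 11/6], [-10/3, 4/3, 5/3]] = [[-6, -1, 1]].

-6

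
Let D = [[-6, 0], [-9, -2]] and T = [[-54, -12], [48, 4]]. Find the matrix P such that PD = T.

P = [[0, 6], [-5, -2]]

Since D sits to the right of P, P = TD⁻¹.
det D = 12; the adjugate gives D⁻¹ = [[-1/6, 0], [3/4, -1/2]].
P = TD⁻¹ = [[-54, -12], [48, 4]] · [[-1/6, 0], [3/4, -1/2]] = [[0, 6], [-5, -2]].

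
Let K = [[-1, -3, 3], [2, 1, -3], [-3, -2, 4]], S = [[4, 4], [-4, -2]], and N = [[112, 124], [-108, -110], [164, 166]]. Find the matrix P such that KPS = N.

Isolating P: multiply by K⁻¹ from the left and S⁻¹ from the right, so P = K⁻¹NS⁻¹.
det K = -4; the adjugate gives K⁻¹ = [[1/2, -3/2, -3/2], [-1/4, -5/4, -3/4], [1/4, -7/4, -5/4]].
det S = 8, so S⁻¹ = [[-1/4, -1/2], [1/2, 1/2]].
K⁻¹N = [[-28, -22], [-16, -18], [12, 16]].
P = (K⁻¹N)S⁻¹ = [[-4, 3], [-5, -1], [5, 2]].

P = [[-4, 3], [-5, -1], [5, 2]]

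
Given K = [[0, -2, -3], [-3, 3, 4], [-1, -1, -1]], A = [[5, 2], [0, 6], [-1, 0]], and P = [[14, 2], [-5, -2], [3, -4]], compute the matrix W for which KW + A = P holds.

KW = P − A = [[9, 0], [-5, -8], [4, -4]].
K is on the left of W, so left-multiply by K⁻¹: W = K⁻¹(P − A).
det K = -4; the adjugate gives K⁻¹ = [[-1/4, -1/4, -1/4], [7/4, 3/4, -9/4], [-3/2, -1/2, 3/2]].
W = K⁻¹(P − A) = [[-2, 3], [3, 3], [-5, -2]].

W = [[-2, 3], [3, 3], [-5, -2]]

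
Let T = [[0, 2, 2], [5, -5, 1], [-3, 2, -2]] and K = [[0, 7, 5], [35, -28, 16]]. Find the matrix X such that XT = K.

Since T sits to the right of X, X = KT⁻¹.
T has determinant 4; T⁻¹ = [[2, 2, 3], [7/4, 3/2, 5/2], [-5/4, -3/2, -5/2]].
X = KT⁻¹ = [[0, 7, 5], [35, -28, 16]] · [[2, 2, 3], [7/4, 3/2, 5/2], [-5/4, -3/2, -5/2]] = [[6, 3, 5], [1, 4, -5]].

X = [[6, 3, 5], [1, 4, -5]]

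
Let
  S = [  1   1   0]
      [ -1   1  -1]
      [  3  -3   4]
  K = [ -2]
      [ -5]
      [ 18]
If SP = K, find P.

S is on the left of P, so left-multiply by S⁻¹: P = S⁻¹K.
det S = 2; the adjugate gives S⁻¹ = [[1/2, -2, -1/2], [1/2, 2, 1/2], [0, 3, 1]].
P = S⁻¹K = [[1/2, -2, -1/2], [1/2, 2, 1/2], [0, 3, 1]] · [[-2], [-5], [18]] = [[0], [-2], [3]].

P = [[0], [-2], [3]]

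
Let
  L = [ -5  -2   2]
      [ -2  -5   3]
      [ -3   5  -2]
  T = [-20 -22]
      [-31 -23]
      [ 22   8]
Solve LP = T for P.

P = [[2, 4], [6, 6], [1, 5]]

L is on the left of P, so left-multiply by L⁻¹: P = L⁻¹T.
det L = 1; the adjugate gives L⁻¹ = [[-5, 6, 4], [-13, 16, 11], [-25, 31, 21]].
P = L⁻¹T = [[-5, 6, 4], [-13, 16, 11], [-25, 31, 21]] · [[-20, -22], [-31, -23], [22, 8]] = [[2, 4], [6, 6], [1, 5]].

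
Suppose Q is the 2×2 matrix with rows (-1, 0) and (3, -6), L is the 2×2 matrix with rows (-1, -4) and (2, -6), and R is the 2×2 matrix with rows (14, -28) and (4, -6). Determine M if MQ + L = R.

MQ = R − L = [[15, -24], [2, 0]].
Since Q sits to the right of M, M = (R − L)Q⁻¹.
det Q = 6, so Q⁻¹ = [[-1, 0], [-1/2, -1/6]].
M = (R − L)Q⁻¹ = [[-3, 4], [-2, 0]].

M = [[-3, 4], [-2, 0]]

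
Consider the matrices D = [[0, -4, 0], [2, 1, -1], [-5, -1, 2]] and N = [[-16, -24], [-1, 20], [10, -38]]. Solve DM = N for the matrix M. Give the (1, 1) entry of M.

D is on the left of M, so left-multiply by D⁻¹: M = D⁻¹N.
det D = -4, so D⁻¹ = [[-1/4, -2, -1], [-1/4, 0, 0], [-3/4, -5, -2]].
M = D⁻¹N = [[-1/4, -2, -1], [-1/4, 0, 0], [-3/4, -5, -2]] · [[-16, -24], [-1, 20], [10, -38]] = [[-4, 4], [4, 6], [-3, -6]].

-4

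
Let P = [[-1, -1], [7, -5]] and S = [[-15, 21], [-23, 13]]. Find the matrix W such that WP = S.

Since P sits to the right of W, W = SP⁻¹.
det P = 12; the adjugate gives P⁻¹ = [[-5/12, 1/12], [-7/12, -1/12]].
W = SP⁻¹ = [[-15, 21], [-23, 13]] · [[-5/12, 1/12], [-7/12, -1/12]] = [[-6, -3], [2, -3]].

W = [[-6, -3], [2, -3]]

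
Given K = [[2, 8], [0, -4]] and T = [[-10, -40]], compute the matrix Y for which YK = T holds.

Y = [[-5, 0]]

K is on the right of Y, so right-multiply by K⁻¹: Y = TK⁻¹.
det K = -8, so K⁻¹ = [[1/2, 1], [0, -1/4]].
Y = TK⁻¹ = [[-10, -40]] · [[1/2, 1], [0, -1/4]] = [[-5, 0]].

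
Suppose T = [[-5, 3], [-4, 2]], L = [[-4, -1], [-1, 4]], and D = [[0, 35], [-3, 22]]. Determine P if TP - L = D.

P = [[2, -5], [2, 3]]

TP = D + L = [[-4, 34], [-4, 26]].
Left-multiplying both sides by T⁻¹ gives P = T⁻¹(D + L).
det T = 2; the adjugate gives T⁻¹ = [[1, -3/2], [2, -5/2]].
P = T⁻¹(D + L) = [[2, -5], [2, 3]].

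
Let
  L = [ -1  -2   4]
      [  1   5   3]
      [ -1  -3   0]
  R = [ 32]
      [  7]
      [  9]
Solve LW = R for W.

W = [[-6], [-1], [6]]

Since L multiplies W on the left, W = L⁻¹R.
L has determinant 5; L⁻¹ = [[9/5, -12/5, -26/5], [-3/5, 4/5, 7/5], [2/5, -1/5, -3/5]].
W = L⁻¹R = [[9/5, -12/5, -26/5], [-3/5, 4/5, 7/5], [2/5, -1/5, -3/5]] · [[32], [7], [9]] = [[-6], [-1], [6]].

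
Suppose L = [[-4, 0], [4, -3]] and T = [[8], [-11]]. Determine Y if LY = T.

Y = [[-2], [1]]

Left-multiplying both sides by L⁻¹ gives Y = L⁻¹T.
L has determinant 12; L⁻¹ = [[-1/4, 0], [-1/3, -1/3]].
Y = L⁻¹T = [[-1/4, 0], [-1/3, -1/3]] · [[8], [-11]] = [[-2], [1]].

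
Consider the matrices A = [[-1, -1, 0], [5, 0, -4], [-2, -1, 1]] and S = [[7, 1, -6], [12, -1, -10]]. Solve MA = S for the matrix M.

Right-multiplying both sides by A⁻¹ gives M = SA⁻¹.
A has determinant 1; A⁻¹ = [[-4, 1, 4], [3, -1, -4], [-5, 1, 5]].
M = SA⁻¹ = [[7, 1, -6], [12, -1, -10]] · [[-4, 1, 4], [3, -1, -4], [-5, 1, 5]] = [[5, 0, -6], [-1, 3, 2]].

M = [[5, 0, -6], [-1, 3, 2]]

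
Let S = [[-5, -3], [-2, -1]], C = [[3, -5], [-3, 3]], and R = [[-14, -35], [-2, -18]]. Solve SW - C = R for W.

W = [[4, 5], [-3, 5]]

SW = R + C = [[-11, -40], [-5, -15]].
S is on the left of W, so left-multiply by S⁻¹: W = S⁻¹(R + C).
det S = -1, so S⁻¹ = [[1, -3], [-2, 5]].
W = S⁻¹(R + C) = [[4, 5], [-3, 5]].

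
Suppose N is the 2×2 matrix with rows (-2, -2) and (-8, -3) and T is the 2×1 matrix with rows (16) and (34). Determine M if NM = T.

Since N multiplies M on the left, M = N⁻¹T.
N has determinant -10; N⁻¹ = [[3/10, -1/5], [-4/5, 1/5]].
M = N⁻¹T = [[3/10, -1/5], [-4/5, 1/5]] · [[16], [34]] = [[-2], [-6]].

M = [[-2], [-6]]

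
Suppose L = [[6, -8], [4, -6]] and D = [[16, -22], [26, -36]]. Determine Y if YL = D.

Y = [[2, 1], [3, 2]]

L is on the right of Y, so right-multiply by L⁻¹: Y = DL⁻¹.
L has determinant -4; L⁻¹ = [[3/2, -2], [1, -3/2]].
Y = DL⁻¹ = [[16, -22], [26, -36]] · [[3/2, -2], [1, -3/2]] = [[2, 1], [3, 2]].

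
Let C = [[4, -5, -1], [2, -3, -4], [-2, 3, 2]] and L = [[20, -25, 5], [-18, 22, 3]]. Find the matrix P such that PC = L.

P = [[5, -5, -5], [-5, 0, -1]]

Since C sits to the right of P, P = LC⁻¹.
det C = 4; the adjugate gives C⁻¹ = [[3/2, 7/4, 17/4], [1, 3/2, 7/2], [0, -1/2, -1/2]].
P = LC⁻¹ = [[20, -25, 5], [-18, 22, 3]] · [[3/2, 7/4, 17/4], [1, 3/2, 7/2], [0, -1/2, -1/2]] = [[5, -5, -5], [-5, 0, -1]].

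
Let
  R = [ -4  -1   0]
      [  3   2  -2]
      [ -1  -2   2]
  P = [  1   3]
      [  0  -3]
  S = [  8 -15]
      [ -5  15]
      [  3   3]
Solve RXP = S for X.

Left-multiply by R⁻¹ and right-multiply by P⁻¹: X = R⁻¹SP⁻¹.
det R = 4, so R⁻¹ = [[0, 1/2, 1/2], [-1, -2, -2], [-1, -7/4, -5/4]].
det P = -3, so P⁻¹ = [[1, 1], [0, -1/3]].
R⁻¹S = [[-1, 9], [-4, -21], [-3, -15]].
X = (R⁻¹S)P⁻¹ = [[-1, -4], [-4, 3], [-3, 2]].

X = [[-1, -4], [-4, 3], [-3, 2]]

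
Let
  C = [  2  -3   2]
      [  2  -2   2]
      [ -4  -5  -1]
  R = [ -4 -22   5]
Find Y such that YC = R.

Y = [[-1, 5, 3]]

C is on the right of Y, so right-multiply by C⁻¹: Y = RC⁻¹.
det C = 6; the adjugate gives C⁻¹ = [[2, -13/6, -1/3], [-1, 1, 0], [-3, 11/3, 1/3]].
Y = RC⁻¹ = [[-4, -22, 5]] · [[2, -13/6, -1/3], [-1, 1, 0], [-3, 11/3, 1/3]] = [[-1, 5, 3]].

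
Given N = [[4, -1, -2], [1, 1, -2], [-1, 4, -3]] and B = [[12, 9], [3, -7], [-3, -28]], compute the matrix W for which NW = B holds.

Left-multiplying both sides by N⁻¹ gives W = N⁻¹B.
det N = 5; the adjugate gives N⁻¹ = [[1, -11/5, 4/5], [1, -14/5, 6/5], [1, -3, 1]].
W = N⁻¹B = [[1, -11/5, 4/5], [1, -14/5, 6/5], [1, -3, 1]] · [[12, 9], [3, -7], [-3, -28]] = [[3, 2], [0, -5], [0, 2]].

W = [[3, 2], [0, -5], [0, 2]]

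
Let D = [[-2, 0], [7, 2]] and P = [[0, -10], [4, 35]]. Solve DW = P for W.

D is on the left of W, so left-multiply by D⁻¹: W = D⁻¹P.
D has determinant -4; D⁻¹ = [[-1/2, 0], [7/4, 1/2]].
W = D⁻¹P = [[-1/2, 0], [7/4, 1/2]] · [[0, -10], [4, 35]] = [[0, 5], [2, 0]].

W = [[0, 5], [2, 0]]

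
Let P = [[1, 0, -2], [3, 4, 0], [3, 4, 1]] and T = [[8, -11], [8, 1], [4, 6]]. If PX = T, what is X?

X = [[0, -1], [2, 1], [-4, 5]]

Since P multiplies X on the left, X = P⁻¹T.
det P = 4; the adjugate gives P⁻¹ = [[1, -2, 2], [-3/4, 7/4, -3/2], [0, -1, 1]].
X = P⁻¹T = [[1, -2, 2], [-3/4, 7/4, -3/2], [0, -1, 1]] · [[8, -11], [8, 1], [4, 6]] = [[0, -1], [2, 1], [-4, 5]].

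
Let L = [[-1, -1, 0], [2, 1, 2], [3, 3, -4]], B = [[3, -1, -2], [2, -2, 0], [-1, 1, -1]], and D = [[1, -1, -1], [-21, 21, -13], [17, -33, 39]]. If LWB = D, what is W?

W = [[-4, 3, 4], [4, -4, -5], [2, -3, 5]]

Left-multiply by L⁻¹ and right-multiply by B⁻¹: W = L⁻¹DB⁻¹.
det L = -4, so L⁻¹ = [[5/2, 1, 1/2], [-7/2, -1, -1/2], [-3/4, 0, -1/4]].
B has determinant 4; B⁻¹ = [[1/2, -3/4, -1], [1/2, -5/4, -1], [0, -1/2, -1]].
L⁻¹D = [[-10, 2, 4], [9, -1, -3], [-5, 9, -9]].
W = (L⁻¹D)B⁻¹ = [[-4, 3, 4], [4, -4, -5], [2, -3, 5]].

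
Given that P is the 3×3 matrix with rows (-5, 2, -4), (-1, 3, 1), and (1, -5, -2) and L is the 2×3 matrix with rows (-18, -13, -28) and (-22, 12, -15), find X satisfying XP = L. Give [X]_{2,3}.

P is on the right of X, so right-multiply by P⁻¹: X = LP⁻¹.
P has determinant -5; P⁻¹ = [[1/5, -24/5, -14/5], [1/5, -14/5, -9/5], [-2/5, 23/5, 13/5]].
X = LP⁻¹ = [[-18, -13, -28], [-22, 12, -15]] · [[1/5, -24/5, -14/5], [1/5, -14/5, -9/5], [-2/5, 23/5, 13/5]] = [[5, -6, 1], [4, 3, 1]].

1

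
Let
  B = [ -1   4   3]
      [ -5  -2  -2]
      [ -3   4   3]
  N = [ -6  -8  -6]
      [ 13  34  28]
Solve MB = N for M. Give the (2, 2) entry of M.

-5

Since B sits to the right of M, M = NB⁻¹.
B has determinant 4; B⁻¹ = [[1/2, 0, -1/2], [21/4, 3/2, -17/4], [-13/2, -2, 11/2]].
M = NB⁻¹ = [[-6, -8, -6], [13, 34, 28]] · [[1/2, 0, -1/2], [21/4, 3/2, -17/4], [-13/2, -2, 11/2]] = [[-6, 0, 4], [3, -5, 3]].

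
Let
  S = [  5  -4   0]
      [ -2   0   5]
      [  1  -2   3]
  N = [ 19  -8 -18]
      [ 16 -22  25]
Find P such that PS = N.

P = [[5, 0, -6], [3, 2, 5]]

S is on the right of P, so right-multiply by S⁻¹: P = NS⁻¹.
det S = 6, so S⁻¹ = [[5/3, 2, -10/3], [11/6, 5/2, -25/6], [2/3, 1, -4/3]].
P = NS⁻¹ = [[19, -8, -18], [16, -22, 25]] · [[5/3, 2, -10/3], [11/6, 5/2, -25/6], [2/3, 1, -4/3]] = [[5, 0, -6], [3, 2, 5]].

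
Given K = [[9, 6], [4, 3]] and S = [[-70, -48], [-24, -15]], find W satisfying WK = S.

K is on the right of W, so right-multiply by K⁻¹: W = SK⁻¹.
det K = 3; the adjugate gives K⁻¹ = [[1, -2], [-4/3, 3]].
W = SK⁻¹ = [[-70, -48], [-24, -15]] · [[1, -2], [-4/3, 3]] = [[-6, -4], [-4, 3]].

W = [[-6, -4], [-4, 3]]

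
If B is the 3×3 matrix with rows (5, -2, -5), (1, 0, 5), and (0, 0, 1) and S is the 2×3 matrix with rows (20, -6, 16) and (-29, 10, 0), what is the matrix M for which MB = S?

M = [[3, 5, 6], [-5, -4, -5]]

Since B sits to the right of M, M = SB⁻¹.
B has determinant 2; B⁻¹ = [[0, 1, -5], [-1/2, 5/2, -15], [0, 0, 1]].
M = SB⁻¹ = [[20, -6, 16], [-29, 10, 0]] · [[0, 1, -5], [-1/2, 5/2, -15], [0, 0, 1]] = [[3, 5, 6], [-5, -4, -5]].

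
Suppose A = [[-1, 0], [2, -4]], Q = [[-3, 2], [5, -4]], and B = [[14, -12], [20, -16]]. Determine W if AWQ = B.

W = [[-2, -4], [-1, -3]]

Isolating W: multiply by A⁻¹ from the left and Q⁻¹ from the right, so W = A⁻¹BQ⁻¹.
A has determinant 4; A⁻¹ = [[-1, 0], [-1/2, -1/4]].
det Q = 2, so Q⁻¹ = [[-2, -1], [-5/2, -3/2]].
A⁻¹B = [[-14, 12], [-12, 10]].
W = (A⁻¹B)Q⁻¹ = [[-2, -4], [-1, -3]].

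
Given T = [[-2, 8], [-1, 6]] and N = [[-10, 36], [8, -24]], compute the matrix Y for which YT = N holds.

T is on the right of Y, so right-multiply by T⁻¹: Y = NT⁻¹.
det T = -4; the adjugate gives T⁻¹ = [[-3/2, 2], [-1/4, 1/2]].
Y = NT⁻¹ = [[-10, 36], [8, -24]] · [[-3/2, 2], [-1/4, 1/2]] = [[6, -2], [-6, 4]].

Y = [[6, -2], [-6, 4]]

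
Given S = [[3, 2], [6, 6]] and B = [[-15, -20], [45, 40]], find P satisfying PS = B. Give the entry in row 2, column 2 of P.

Since S sits to the right of P, P = BS⁻¹.
det S = 6, so S⁻¹ = [[1, -1/3], [-1, 1/2]].
P = BS⁻¹ = [[-15, -20], [45, 40]] · [[1, -1/3], [-1, 1/2]] = [[5, -5], [5, 5]].

5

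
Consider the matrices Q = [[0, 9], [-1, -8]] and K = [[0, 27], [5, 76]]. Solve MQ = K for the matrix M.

Since Q sits to the right of M, M = KQ⁻¹.
det Q = 9, so Q⁻¹ = [[-8/9, -1], [1/9, 0]].
M = KQ⁻¹ = [[0, 27], [5, 76]] · [[-8/9, -1], [1/9, 0]] = [[3, 0], [4, -5]].

M = [[3, 0], [4, -5]]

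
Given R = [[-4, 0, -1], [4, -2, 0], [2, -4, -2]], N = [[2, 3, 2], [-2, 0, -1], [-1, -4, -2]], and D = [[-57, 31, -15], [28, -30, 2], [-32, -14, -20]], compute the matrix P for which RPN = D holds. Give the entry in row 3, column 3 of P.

P = R⁻¹DN⁻¹ (apply R⁻¹ on the left and N⁻¹ on the right).
det R = -4, so R⁻¹ = [[-1, -1, 1/2], [-2, -5/2, 1], [3, 4, -2]].
det N = -1, so N⁻¹ = [[4, 2, 3], [3, 2, 2], [-8, -5, -6]].
R⁻¹D = [[13, -8, 3], [12, -1, 5], [5, 1, 3]].
P = (R⁻¹D)N⁻¹ = [[4, -5, 5], [5, -3, 4], [-1, -3, -1]].

-1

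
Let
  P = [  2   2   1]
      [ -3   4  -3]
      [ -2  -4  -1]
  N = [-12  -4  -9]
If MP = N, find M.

M = [[0, 2, 3]]

P is on the right of M, so right-multiply by P⁻¹: M = NP⁻¹.
det P = -6; the adjugate gives P⁻¹ = [[8/3, 1/3, 5/3], [-1/2, 0, -1/2], [-10/3, -2/3, -7/3]].
M = NP⁻¹ = [[-12, -4, -9]] · [[8/3, 1/3, 5/3], [-1/2, 0, -1/2], [-10/3, -2/3, -7/3]] = [[0, 2, 3]].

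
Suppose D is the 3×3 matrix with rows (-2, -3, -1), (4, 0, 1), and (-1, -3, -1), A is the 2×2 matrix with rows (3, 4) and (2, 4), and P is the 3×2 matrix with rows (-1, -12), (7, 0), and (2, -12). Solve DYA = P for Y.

Isolating Y: multiply by D⁻¹ from the left and A⁻¹ from the right, so Y = D⁻¹PA⁻¹.
det D = -3; the adjugate gives D⁻¹ = [[-1, 0, 1], [-1, -1/3, 2/3], [4, 1, -4]].
det A = 4, so A⁻¹ = [[1, -1], [-1/2, 3/4]].
D⁻¹P = [[3, 0], [0, 4], [-5, 0]].
Y = (D⁻¹P)A⁻¹ = [[3, -3], [-2, 3], [-5, 5]].

Y = [[3, -3], [-2, 3], [-5, 5]]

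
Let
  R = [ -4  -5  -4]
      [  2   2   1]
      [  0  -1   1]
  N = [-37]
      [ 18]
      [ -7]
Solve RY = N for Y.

Y = [[5], [5], [-2]]

Left-multiplying both sides by R⁻¹ gives Y = R⁻¹N.
det R = 6, so R⁻¹ = [[1/2, 3/2, 1/2], [-1/3, -2/3, -2/3], [-1/3, -2/3, 1/3]].
Y = R⁻¹N = [[1/2, 3/2, 1/2], [-1/3, -2/3, -2/3], [-1/3, -2/3, 1/3]] · [[-37], [18], [-7]] = [[5], [5], [-2]].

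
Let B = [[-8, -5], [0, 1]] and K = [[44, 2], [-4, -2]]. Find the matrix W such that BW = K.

W = [[-3, 1], [-4, -2]]

B is on the left of W, so left-multiply by B⁻¹: W = B⁻¹K.
det B = -8, so B⁻¹ = [[-1/8, -5/8], [0, 1]].
W = B⁻¹K = [[-1/8, -5/8], [0, 1]] · [[44, 2], [-4, -2]] = [[-3, 1], [-4, -2]].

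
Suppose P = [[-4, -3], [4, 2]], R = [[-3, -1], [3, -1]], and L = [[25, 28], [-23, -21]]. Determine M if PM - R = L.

PM = L + R = [[22, 27], [-20, -22]].
Left-multiplying both sides by P⁻¹ gives M = P⁻¹(L + R).
det P = 4, so P⁻¹ = [[1/2, 3/4], [-1, -1]].
M = P⁻¹(L + R) = [[-4, -3], [-2, -5]].

M = [[-4, -3], [-2, -5]]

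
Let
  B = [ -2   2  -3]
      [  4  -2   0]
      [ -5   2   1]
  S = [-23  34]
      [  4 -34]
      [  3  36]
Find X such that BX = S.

Left-multiplying both sides by B⁻¹ gives X = B⁻¹S.
B has determinant 2; B⁻¹ = [[-1, -4, -3], [-2, -17/2, -6], [-1, -3, -2]].
X = B⁻¹S = [[-1, -4, -3], [-2, -17/2, -6], [-1, -3, -2]] · [[-23, 34], [4, -34], [3, 36]] = [[-2, -6], [-6, 5], [5, -4]].

X = [[-2, -6], [-6, 5], [5, -4]]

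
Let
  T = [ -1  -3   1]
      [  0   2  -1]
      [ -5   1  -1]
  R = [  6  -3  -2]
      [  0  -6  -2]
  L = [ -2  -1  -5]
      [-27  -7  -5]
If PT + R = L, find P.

P = [[3, 5, 1], [2, 0, 5]]

PT = L − R = [[-8, 2, -3], [-27, -1, -3]].
T is on the right of P, so right-multiply by T⁻¹: P = (L − R)T⁻¹.
det T = -4, so T⁻¹ = [[1/4, 1/2, -1/4], [-5/4, -3/2, 1/4], [-5/2, -4, 1/2]].
P = (L − R)T⁻¹ = [[3, 5, 1], [2, 0, 5]].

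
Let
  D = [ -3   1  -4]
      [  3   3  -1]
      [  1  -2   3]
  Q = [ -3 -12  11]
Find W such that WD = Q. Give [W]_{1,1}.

0

Since D sits to the right of W, W = QD⁻¹.
det D = 5, so D⁻¹ = [[7/5, 1, 11/5], [-2, -1, -3], [-9/5, -1, -12/5]].
W = QD⁻¹ = [[-3, -12, 11]] · [[7/5, 1, 11/5], [-2, -1, -3], [-9/5, -1, -12/5]] = [[0, -2, 3]].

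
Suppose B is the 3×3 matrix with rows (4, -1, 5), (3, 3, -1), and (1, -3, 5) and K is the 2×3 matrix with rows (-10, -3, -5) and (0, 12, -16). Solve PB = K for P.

B is on the right of P, so right-multiply by B⁻¹: P = KB⁻¹.
det B = 4, so B⁻¹ = [[3, -5/2, -7/2], [-4, 15/4, 19/4], [-3, 11/4, 15/4]].
P = KB⁻¹ = [[-10, -3, -5], [0, 12, -16]] · [[3, -5/2, -7/2], [-4, 15/4, 19/4], [-3, 11/4, 15/4]] = [[-3, 0, 2], [0, 1, -3]].

P = [[-3, 0, 2], [0, 1, -3]]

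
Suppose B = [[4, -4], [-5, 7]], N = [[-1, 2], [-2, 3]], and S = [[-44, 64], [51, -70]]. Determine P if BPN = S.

Isolating P: multiply by B⁻¹ from the left and N⁻¹ from the right, so P = B⁻¹SN⁻¹.
det B = 8, so B⁻¹ = [[7/8, 1/2], [5/8, 1/2]].
det N = 1, so N⁻¹ = [[3, -2], [2, -1]].
B⁻¹S = [[-13, 21], [-2, 5]].
P = (B⁻¹S)N⁻¹ = [[3, 5], [4, -1]].

P = [[3, 5], [4, -1]]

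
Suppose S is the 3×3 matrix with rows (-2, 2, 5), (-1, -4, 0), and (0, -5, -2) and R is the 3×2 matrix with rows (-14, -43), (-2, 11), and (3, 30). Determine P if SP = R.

Left-multiplying both sides by S⁻¹ gives P = S⁻¹R.
S has determinant 5; S⁻¹ = [[8/5, -21/5, 4], [-2/5, 4/5, -1], [1, -2, 2]].
P = S⁻¹R = [[8/5, -21/5, 4], [-2/5, 4/5, -1], [1, -2, 2]] · [[-14, -43], [-2, 11], [3, 30]] = [[-2, 5], [1, -4], [-4, -5]].

P = [[-2, 5], [1, -4], [-4, -5]]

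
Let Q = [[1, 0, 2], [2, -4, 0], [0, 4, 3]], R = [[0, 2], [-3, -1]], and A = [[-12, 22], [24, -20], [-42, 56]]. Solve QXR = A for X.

X = [[3, 0], [5, 2], [5, 2]]

Left-multiply by Q⁻¹ and right-multiply by R⁻¹: X = Q⁻¹AR⁻¹.
Q has determinant 4; Q⁻¹ = [[-3, 2, 2], [-3/2, 3/4, 1], [2, -1, -1]].
det R = 6; the adjugate gives R⁻¹ = [[-1/6, -1/3], [1/2, 0]].
Q⁻¹A = [[0, 6], [-6, 8], [-6, 8]].
X = (Q⁻¹A)R⁻¹ = [[3, 0], [5, 2], [5, 2]].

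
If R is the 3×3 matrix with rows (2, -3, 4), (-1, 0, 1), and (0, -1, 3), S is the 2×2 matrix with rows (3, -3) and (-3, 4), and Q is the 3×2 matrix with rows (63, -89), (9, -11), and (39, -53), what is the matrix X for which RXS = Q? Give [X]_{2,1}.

1

Isolating X: multiply by R⁻¹ from the left and S⁻¹ from the right, so X = R⁻¹QS⁻¹.
det R = -3; the adjugate gives R⁻¹ = [[-1/3, -5/3, 1], [-1, -2, 2], [-1/3, -2/3, 1]].
det S = 3; the adjugate gives S⁻¹ = [[4/3, 1], [1, 1]].
R⁻¹Q = [[3, -5], [-3, 5], [12, -16]].
X = (R⁻¹Q)S⁻¹ = [[-1, -2], [1, 2], [0, -4]].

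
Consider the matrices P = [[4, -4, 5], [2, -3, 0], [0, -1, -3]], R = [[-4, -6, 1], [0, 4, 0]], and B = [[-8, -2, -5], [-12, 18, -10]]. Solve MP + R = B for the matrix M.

MP = B − R = [[-4, 4, -6], [-12, 14, -10]].
Right-multiplying both sides by P⁻¹ gives M = (B − R)P⁻¹.
det P = 2, so P⁻¹ = [[9/2, -17/2, 15/2], [3, -6, 5], [-1, 2, -2]].
M = (B − R)P⁻¹ = [[0, -2, 2], [-2, -2, 0]].

M = [[0, -2, 2], [-2, -2, 0]]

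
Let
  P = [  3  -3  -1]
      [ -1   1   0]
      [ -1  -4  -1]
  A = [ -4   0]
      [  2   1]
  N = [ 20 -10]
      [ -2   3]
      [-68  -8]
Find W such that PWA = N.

W = [[-5, -1], [-3, 2], [4, 1]]

W = P⁻¹NA⁻¹ (apply P⁻¹ on the left and A⁻¹ on the right).
P has determinant -5; P⁻¹ = [[1/5, -1/5, -1/5], [1/5, 4/5, -1/5], [-1, -3, 0]].
A has determinant -4; A⁻¹ = [[-1/4, 0], [1/2, 1]].
P⁻¹N = [[18, -1], [16, 2], [-14, 1]].
W = (P⁻¹N)A⁻¹ = [[-5, -1], [-3, 2], [4, 1]].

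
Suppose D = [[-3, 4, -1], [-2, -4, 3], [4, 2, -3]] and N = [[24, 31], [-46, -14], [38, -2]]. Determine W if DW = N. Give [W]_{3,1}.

D is on the left of W, so left-multiply by D⁻¹: W = D⁻¹N.
det D = -6, so D⁻¹ = [[-1, -5/3, -4/3], [-1, -13/6, -11/6], [-2, -11/3, -10/3]].
W = D⁻¹N = [[-1, -5/3, -4/3], [-1, -13/6, -11/6], [-2, -11/3, -10/3]] · [[24, 31], [-46, -14], [38, -2]] = [[2, -5], [6, 3], [-6, -4]].

-6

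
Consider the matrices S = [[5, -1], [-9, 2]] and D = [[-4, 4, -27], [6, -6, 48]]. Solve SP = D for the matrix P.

P = [[-2, 2, -6], [-6, 6, -3]]

S is on the left of P, so left-multiply by S⁻¹: P = S⁻¹D.
S has determinant 1; S⁻¹ = [[2, 1], [9, 5]].
P = S⁻¹D = [[2, 1], [9, 5]] · [[-4, 4, -27], [6, -6, 48]] = [[-2, 2, -6], [-6, 6, -3]].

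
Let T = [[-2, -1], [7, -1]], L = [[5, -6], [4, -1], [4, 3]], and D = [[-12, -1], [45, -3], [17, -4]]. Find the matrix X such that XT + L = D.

X = [[-2, -3], [-3, 5], [4, 3]]

XT = D − L = [[-17, 5], [41, -2], [13, -7]].
T is on the right of X, so right-multiply by T⁻¹: X = (D − L)T⁻¹.
T has determinant 9; T⁻¹ = [[-1/9, 1/9], [-7/9, -2/9]].
X = (D − L)T⁻¹ = [[-2, -3], [-3, 5], [4, 3]].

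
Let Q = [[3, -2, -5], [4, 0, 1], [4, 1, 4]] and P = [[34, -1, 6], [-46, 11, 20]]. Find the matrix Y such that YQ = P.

Right-multiplying both sides by Q⁻¹ gives Y = PQ⁻¹.
Q has determinant 1; Q⁻¹ = [[-1, 3, -2], [-12, 32, -23], [4, -11, 8]].
Y = PQ⁻¹ = [[34, -1, 6], [-46, 11, 20]] · [[-1, 3, -2], [-12, 32, -23], [4, -11, 8]] = [[2, 4, 3], [-6, -6, -1]].

Y = [[2, 4, 3], [-6, -6, -1]]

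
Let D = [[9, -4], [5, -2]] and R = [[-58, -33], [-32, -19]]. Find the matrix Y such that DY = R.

Left-multiplying both sides by D⁻¹ gives Y = D⁻¹R.
D has determinant 2; D⁻¹ = [[-1, 2], [-5/2, 9/2]].
Y = D⁻¹R = [[-1, 2], [-5/2, 9/2]] · [[-58, -33], [-32, -19]] = [[-6, -5], [1, -3]].

Y = [[-6, -5], [1, -3]]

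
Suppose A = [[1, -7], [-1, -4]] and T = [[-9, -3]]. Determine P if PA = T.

Since A sits to the right of P, P = TA⁻¹.
det A = -11; the adjugate gives A⁻¹ = [[4/11, -7/11], [-1/11, -1/11]].
P = TA⁻¹ = [[-9, -3]] · [[4/11, -7/11], [-1/11, -1/11]] = [[-3, 6]].

P = [[-3, 6]]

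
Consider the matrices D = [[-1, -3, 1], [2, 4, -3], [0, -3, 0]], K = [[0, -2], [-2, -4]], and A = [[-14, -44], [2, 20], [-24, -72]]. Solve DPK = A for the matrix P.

P = [[4, 0], [-4, -4], [0, -5]]

Left-multiply by D⁻¹ and right-multiply by K⁻¹: P = D⁻¹AK⁻¹.
det D = 3, so D⁻¹ = [[-3, -1, 5/3], [0, 0, -1/3], [-2, -1, 2/3]].
K has determinant -4; K⁻¹ = [[1, -1/2], [-1/2, 0]].
D⁻¹A = [[0, -8], [8, 24], [10, 20]].
P = (D⁻¹A)K⁻¹ = [[4, 0], [-4, -4], [0, -5]].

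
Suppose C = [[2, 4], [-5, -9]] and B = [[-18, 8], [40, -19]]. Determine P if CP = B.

P = [[1, 2], [-5, 1]]

C is on the left of P, so left-multiply by C⁻¹: P = C⁻¹B.
det C = 2, so C⁻¹ = [[-9/2, -2], [5/2, 1]].
P = C⁻¹B = [[-9/2, -2], [5/2, 1]] · [[-18, 8], [40, -19]] = [[1, 2], [-5, 1]].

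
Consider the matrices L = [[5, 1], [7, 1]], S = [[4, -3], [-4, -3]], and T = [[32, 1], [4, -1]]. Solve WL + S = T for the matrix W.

W = [[0, 4], [3, -1]]

WL = T − S = [[28, 4], [8, 2]].
Right-multiplying both sides by L⁻¹ gives W = (T − S)L⁻¹.
det L = -2, so L⁻¹ = [[-1/2, 1/2], [7/2, -5/2]].
W = (T − S)L⁻¹ = [[0, 4], [3, -1]].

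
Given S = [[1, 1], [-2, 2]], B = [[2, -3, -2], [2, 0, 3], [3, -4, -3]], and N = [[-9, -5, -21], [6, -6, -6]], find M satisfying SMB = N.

M = [[3, -3, -2], [0, -3, 1]]

M = S⁻¹NB⁻¹ (apply S⁻¹ on the left and B⁻¹ on the right).
det S = 4; the adjugate gives S⁻¹ = [[1/2, -1/4], [1/2, 1/4]].
det B = -5, so B⁻¹ = [[-12/5, 1/5, 9/5], [-3, 0, 2], [8/5, 1/5, -6/5]].
S⁻¹N = [[-6, -1, -9], [-3, -4, -12]].
M = (S⁻¹N)B⁻¹ = [[3, -3, -2], [0, -3, 1]].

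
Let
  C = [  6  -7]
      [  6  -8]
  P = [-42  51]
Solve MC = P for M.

Right-multiplying both sides by C⁻¹ gives M = PC⁻¹.
det C = -6; the adjugate gives C⁻¹ = [[4/3, -7/6], [1, -1]].
M = PC⁻¹ = [[-42, 51]] · [[4/3, -7/6], [1, -1]] = [[-5, -2]].

M = [[-5, -2]]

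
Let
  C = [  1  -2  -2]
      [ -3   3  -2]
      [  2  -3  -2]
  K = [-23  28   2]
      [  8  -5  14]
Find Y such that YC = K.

Since C sits to the right of Y, Y = KC⁻¹.
det C = 2; the adjugate gives C⁻¹ = [[-6, 1, 5], [-5, 1, 4], [3/2, -1/2, -3/2]].
Y = KC⁻¹ = [[-23, 28, 2], [8, -5, 14]] · [[-6, 1, 5], [-5, 1, 4], [3/2, -1/2, -3/2]] = [[1, 4, -6], [-2, -4, -1]].

Y = [[1, 4, -6], [-2, -4, -1]]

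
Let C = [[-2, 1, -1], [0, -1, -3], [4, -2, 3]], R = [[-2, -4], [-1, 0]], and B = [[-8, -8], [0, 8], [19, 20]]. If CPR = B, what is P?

P = [[2, -2], [5, -1], [-1, -1]]

Left-multiply by C⁻¹ and right-multiply by R⁻¹: P = C⁻¹BR⁻¹.
C has determinant 2; C⁻¹ = [[-9/2, -1/2, -2], [-6, -1, -3], [2, 0, 1]].
det R = -4, so R⁻¹ = [[0, -1], [-1/4, 1/2]].
C⁻¹B = [[-2, -8], [-9, -20], [3, 4]].
P = (C⁻¹B)R⁻¹ = [[2, -2], [5, -1], [-1, -1]].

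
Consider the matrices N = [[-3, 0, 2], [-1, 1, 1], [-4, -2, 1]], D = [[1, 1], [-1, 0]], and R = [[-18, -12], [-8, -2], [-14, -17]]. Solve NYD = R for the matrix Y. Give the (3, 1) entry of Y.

Y = N⁻¹RD⁻¹ (apply N⁻¹ on the left and D⁻¹ on the right).
det N = 3; the adjugate gives N⁻¹ = [[1, -4/3, -2/3], [-1, 5/3, 1/3], [2, -2, -1]].
det D = 1, so D⁻¹ = [[0, -1], [1, 1]].
N⁻¹R = [[2, 2], [0, 3], [-6, -3]].
Y = (N⁻¹R)D⁻¹ = [[2, 0], [3, 3], [-3, 3]].

-3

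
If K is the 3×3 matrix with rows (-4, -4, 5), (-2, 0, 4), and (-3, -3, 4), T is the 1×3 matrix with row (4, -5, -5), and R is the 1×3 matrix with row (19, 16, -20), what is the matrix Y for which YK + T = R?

YK = R − T = [[15, 21, -15]].
Right-multiplying both sides by K⁻¹ gives Y = (R − T)K⁻¹.
det K = -2, so K⁻¹ = [[-6, -1/2, 8], [2, 1/2, -3], [-3, 0, 4]].
Y = (R − T)K⁻¹ = [[-3, 3, -3]].

Y = [[-3, 3, -3]]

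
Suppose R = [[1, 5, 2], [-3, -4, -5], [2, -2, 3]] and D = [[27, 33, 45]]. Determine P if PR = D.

P = [[3, -6, 3]]

Since R sits to the right of P, P = DR⁻¹.
det R = 1, so R⁻¹ = [[-22, -19, -17], [-1, -1, -1], [14, 12, 11]].
P = DR⁻¹ = [[27, 33, 45]] · [[-22, -19, -17], [-1, -1, -1], [14, 12, 11]] = [[3, -6, 3]].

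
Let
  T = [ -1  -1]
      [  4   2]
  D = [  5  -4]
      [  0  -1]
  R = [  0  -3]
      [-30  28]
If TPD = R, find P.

Isolating P: multiply by T⁻¹ from the left and D⁻¹ from the right, so P = T⁻¹RD⁻¹.
T has determinant 2; T⁻¹ = [[1, 1/2], [-2, -1/2]].
det D = -5; the adjugate gives D⁻¹ = [[1/5, -4/5], [0, -1]].
T⁻¹R = [[-15, 11], [15, -8]].
P = (T⁻¹R)D⁻¹ = [[-3, 1], [3, -4]].

P = [[-3, 1], [3, -4]]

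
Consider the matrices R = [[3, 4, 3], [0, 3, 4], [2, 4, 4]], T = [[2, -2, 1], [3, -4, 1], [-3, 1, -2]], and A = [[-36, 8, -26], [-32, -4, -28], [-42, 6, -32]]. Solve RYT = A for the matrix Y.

Isolating Y: multiply by R⁻¹ from the left and T⁻¹ from the right, so Y = R⁻¹AT⁻¹.
det R = 2; the adjugate gives R⁻¹ = [[-2, -2, 7/2], [4, 3, -6], [-3, -2, 9/2]].
det T = -1, so T⁻¹ = [[-7, 3, -2], [-3, 1, -1], [9, -4, 2]].
R⁻¹A = [[-11, 13, -4], [12, -16, 4], [-17, 11, -10]].
Y = (R⁻¹A)T⁻¹ = [[2, -4, 1], [0, 4, 0], [-4, 0, 3]].

Y = [[2, -4, 1], [0, 4, 0], [-4, 0, 3]]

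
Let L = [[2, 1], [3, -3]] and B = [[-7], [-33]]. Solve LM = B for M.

Left-multiplying both sides by L⁻¹ gives M = L⁻¹B.
det L = -9, so L⁻¹ = [[1/3, 1/9], [1/3, -2/9]].
M = L⁻¹B = [[1/3, 1/9], [1/3, -2/9]] · [[-7], [-33]] = [[-6], [5]].

M = [[-6], [5]]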